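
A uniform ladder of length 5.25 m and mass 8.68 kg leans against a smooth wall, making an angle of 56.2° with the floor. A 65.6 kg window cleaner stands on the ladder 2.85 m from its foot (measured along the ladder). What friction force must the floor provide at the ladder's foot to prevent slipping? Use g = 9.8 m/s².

f ≈ 262 N

Choose the foot of the ladder as the axis so the floor normal and friction both act there and drop out.
Ladder weight 8.68×9.8 = 85.06 N acts at 2.625 m along the ladder; its horizontal arm is 2.625·cos56.2° = 1.46 m → τ = 124.2 N·m clockwise.
Window cleaner: 65.6×9.8 = 642.9 N at 2.85 m → arm 1.585 m → τ = 1019 N·m clockwise.
Wall normal N acts horizontally at the top; its moment arm is the height L sinθ = 5.25·sin56.2° = 4.363 m, counterclockwise.
Setting net torque to zero: N × 4.363 = 1143 → N = 262 N.
ΣFx = 0: friction at the foot balances the wall's push, so f = N_wall = 262 N.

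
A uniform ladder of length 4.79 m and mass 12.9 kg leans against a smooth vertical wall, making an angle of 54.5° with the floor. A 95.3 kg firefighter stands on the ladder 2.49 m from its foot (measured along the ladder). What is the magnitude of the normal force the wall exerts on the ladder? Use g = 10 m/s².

N_wall ≈ 399 N

Take moments about the foot of the ladder.
Ladder weight 12.9×10 = 129 N acts at 2.395 m along the ladder; its horizontal arm is 2.395·cos54.5° = 1.391 m → τ = 179.4 N·m clockwise.
Firefighter: 95.3×10 = 953 N at 2.49 m → arm 1.446 m → τ = 1378 N·m clockwise.
Wall normal N acts horizontally at the top; its moment arm is the height L sinθ = 4.79·sin54.5° = 3.9 m, counterclockwise.
Setting net torque to zero: N × 3.9 = 1557 → N = 399 N.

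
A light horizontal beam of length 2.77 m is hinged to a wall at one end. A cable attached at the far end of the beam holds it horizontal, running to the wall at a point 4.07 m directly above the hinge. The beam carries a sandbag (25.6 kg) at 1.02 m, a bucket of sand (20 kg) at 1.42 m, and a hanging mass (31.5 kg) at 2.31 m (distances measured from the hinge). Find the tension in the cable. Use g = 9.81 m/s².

Taking torques about the hinge:
Sandbag: 25.6 × 9.81 = 251.1 N down at 1.02 m → arm 1.02 m, τ = 251.1 × 1.02 = 256.1 N·m clockwise.
Bucket of sand: 20 × 9.81 = 196.2 N down at 1.42 m → arm 1.42 m, τ = 196.2 × 1.42 = 278.6 N·m clockwise.
Hanging mass: 31.5 × 9.81 = 309 N down at 2.31 m → arm 2.31 m, τ = 309 × 2.31 = 713.8 N·m clockwise.
Total clockwise load moment = 1248 N·m.
The cable tension T acts at 2.77 m; only its component perpendicular to the beam, T sinθ, produces torque. sinθ = h/√(h²+d²) = 4.07/√(4.07²+2.77²) = 0.8267.
Setting net torque to zero: T × 2.77 × 0.8267 = 1248 → T = 1248 / 2.29 = 545 N.

T ≈ 545 N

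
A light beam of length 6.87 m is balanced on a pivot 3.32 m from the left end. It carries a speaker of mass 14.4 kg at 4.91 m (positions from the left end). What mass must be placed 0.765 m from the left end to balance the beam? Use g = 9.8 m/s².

m ≈ 8.96 kg

About the pivot (at 3.32 m from the left end):
Speaker: 14.4 × 9.8 = 141.1 N down at 4.91 m → arm 1.59 m, τ = 141.1 × 1.59 = 224.3 N·m clockwise.
Net moment of known loads = 224.3 N·m clockwise.
An unknown mass m at 0.765 m has arm 2.555 m; its moment is m·g·2.555 counterclockwise.
Στ = 0 ⇒ m × 9.8 × 2.555 = 224.3 ⇒ m = 224.3 / (9.8 × 2.555) = 8.96 kg.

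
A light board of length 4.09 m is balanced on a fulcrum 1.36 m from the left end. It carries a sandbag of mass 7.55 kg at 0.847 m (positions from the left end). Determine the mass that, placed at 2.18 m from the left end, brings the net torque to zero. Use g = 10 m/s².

Choose the fulcrum (at 1.36 m from the left end) as the axis so the support reaction has zero arm there.
Sandbag: 7.55 × 10 = 75.5 N down at 0.847 m → arm 0.513 m, τ = 75.5 × 0.513 = 38.73 N·m counterclockwise.
Net moment of known loads = 38.73 N·m counterclockwise.
An unknown mass m at 2.18 m has arm 0.82 m; its moment is m·g·0.82 clockwise.
Balancing moments: m × 10 × 0.82 = 38.73, giving m = 38.73 / (10 × 0.82) = 4.72 kg.

m ≈ 4.72 kg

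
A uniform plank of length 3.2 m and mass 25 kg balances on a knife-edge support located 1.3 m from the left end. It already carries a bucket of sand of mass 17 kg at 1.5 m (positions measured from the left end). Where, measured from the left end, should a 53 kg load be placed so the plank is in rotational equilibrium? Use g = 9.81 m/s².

x ≈ 1.09 m from the left end

Choose the knife-edge support (at 1.3 m from the left end) as the axis so the support reaction has zero arm there.
Beam weight: 25 × 9.81 = 245.2 N down at 1.6 m → arm 0.3 m, τ = 245.2 × 0.3 = 73.56 N·m clockwise.
Bucket of sand: 17 × 9.81 = 166.8 N down at 1.5 m → arm 0.2 m, τ = 166.8 × 0.2 = 33.36 N·m clockwise.
Net moment of existing loads = 106.9 N·m clockwise.
The load weighs 53 × 9.81 = 519.9 N and must supply an equal counterclockwise moment, so its lever arm about the knife-edge support is 106.9 / 519.9 = 0.206 m.
That puts it at 1.3 − 0.206 = 1.09 m from the left end.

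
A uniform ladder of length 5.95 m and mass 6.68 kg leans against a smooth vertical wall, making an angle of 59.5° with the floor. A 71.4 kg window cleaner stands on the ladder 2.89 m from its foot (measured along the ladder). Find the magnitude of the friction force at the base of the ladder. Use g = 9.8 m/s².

f ≈ 219 N

About the foot of the ladder:
Ladder weight 6.68×9.8 = 65.46 N acts at 2.975 m along the ladder; its horizontal arm is 2.975·cos59.5° = 1.51 m → τ = 98.84 N·m clockwise.
Window cleaner: 71.4×9.8 = 699.7 N at 2.89 m → arm 1.467 m → τ = 1026 N·m clockwise.
Wall normal N acts horizontally at the top; its moment arm is the height L sinθ = 5.95·sin59.5° = 5.127 m, counterclockwise.
Στ = 0 ⇒ N × 5.127 = 1125 ⇒ N = 219 N.
ΣFx = 0: friction at the foot balances the wall's push, so f = N_wall = 219 N.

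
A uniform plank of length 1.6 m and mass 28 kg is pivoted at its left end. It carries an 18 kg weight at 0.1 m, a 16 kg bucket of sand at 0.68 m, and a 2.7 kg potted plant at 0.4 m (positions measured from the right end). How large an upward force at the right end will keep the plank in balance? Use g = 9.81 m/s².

Choose the left end as the axis so the unknown pivot reaction has zero arm there.
Beam weight: 28 × 9.81 = 274.7 N down at 0.8 m → arm 0.8 m, τ = 274.7 × 0.8 = 219.8 N·m clockwise.
Weight: 18 × 9.81 = 176.6 N down at 0.1 m → arm 1.5 m, τ = 176.6 × 1.5 = 264.9 N·m clockwise.
Bucket of sand: 16 × 9.81 = 157 N down at 0.68 m → arm 0.92 m, τ = 157 × 0.92 = 144.4 N·m clockwise.
Potted plant: 2.7 × 9.81 = 26.49 N down at 0.4 m → arm 1.2 m, τ = 26.49 × 1.2 = 31.79 N·m clockwise.
Net moment of the loads = 660.9 N·m clockwise.
The upward force F acts at the right end, arm 1.6 m, giving F × 1.6 counterclockwise.
Balancing moments: F × 1.6 = 660.9, giving F = 660.9 / 1.6 = 413 N.

F ≈ 413 N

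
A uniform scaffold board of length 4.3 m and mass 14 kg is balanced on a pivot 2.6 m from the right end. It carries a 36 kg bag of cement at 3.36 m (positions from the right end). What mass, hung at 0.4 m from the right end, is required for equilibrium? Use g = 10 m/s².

Taking torques about the pivot (at 2.6 m from the right end):
Beam weight: 14 × 10 = 140 N down at 2.15 m → arm 0.45 m, τ = 140 × 0.45 = 63 N·m clockwise.
Bag of cement: 36 × 10 = 360 N down at 3.36 m → arm 0.76 m, τ = 360 × 0.76 = 273.6 N·m counterclockwise.
Net moment of known loads = 210.6 N·m counterclockwise.
An unknown mass m at 0.4 m has arm 2.2 m; its moment is m·g·2.2 clockwise.
For rotational equilibrium, m × 10 × 2.2 = 210.6, so m = 210.6 / (10 × 2.2) = 9.57 kg.

m ≈ 9.57 kg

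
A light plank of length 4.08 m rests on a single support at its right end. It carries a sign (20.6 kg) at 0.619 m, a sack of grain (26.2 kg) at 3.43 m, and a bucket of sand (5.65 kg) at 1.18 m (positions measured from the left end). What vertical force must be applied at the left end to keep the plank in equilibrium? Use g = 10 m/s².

F ≈ 257 N

Taking torques about the right end:
Sign: 20.6 × 10 = 206 N down at 0.619 m → arm 3.461 m, τ = 206 × 3.461 = 713 N·m counterclockwise.
Sack of grain: 26.2 × 10 = 262 N down at 3.43 m → arm 0.65 m, τ = 262 × 0.65 = 170.3 N·m counterclockwise.
Bucket of sand: 5.65 × 10 = 56.5 N down at 1.18 m → arm 2.9 m, τ = 56.5 × 2.9 = 163.8 N·m counterclockwise.
Net moment of the loads = 1047 N·m counterclockwise.
The upward force F acts at the left end, arm 4.08 m, giving F × 4.08 clockwise.
For rotational equilibrium, F × 4.08 = 1047, so F = 1047 / 4.08 = 257 N.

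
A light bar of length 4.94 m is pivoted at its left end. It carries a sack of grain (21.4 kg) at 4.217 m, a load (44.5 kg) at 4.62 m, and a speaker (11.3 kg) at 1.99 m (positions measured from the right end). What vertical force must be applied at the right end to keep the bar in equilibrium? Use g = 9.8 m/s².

F ≈ 125 N

Choose the left end as the axis so the unknown pivot reaction has zero arm there.
Sack of grain: 21.4 × 9.8 = 209.7 N down at 4.217 m → arm 0.723 m, τ = 209.7 × 0.723 = 151.6 N·m clockwise.
Load: 44.5 × 9.8 = 436.1 N down at 4.62 m → arm 0.32 m, τ = 436.1 × 0.32 = 139.6 N·m clockwise.
Speaker: 11.3 × 9.8 = 110.7 N down at 1.99 m → arm 2.95 m, τ = 110.7 × 2.95 = 326.6 N·m clockwise.
Net moment of the loads = 617.8 N·m clockwise.
The upward force F acts at the right end, arm 4.94 m, giving F × 4.94 counterclockwise.
Setting net torque to zero: F × 4.94 = 617.8 → F = 617.8 / 4.94 = 125 N.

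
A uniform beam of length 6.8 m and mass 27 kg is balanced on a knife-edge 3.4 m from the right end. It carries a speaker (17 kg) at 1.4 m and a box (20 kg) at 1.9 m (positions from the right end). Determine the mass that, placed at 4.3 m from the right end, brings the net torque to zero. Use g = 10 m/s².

m ≈ 71.1 kg

Taking torques about the knife-edge (at 3.4 m from the right end):
Beam weight: acts at the knife-edge, moment arm 0 → no torque.
Speaker: 17 × 10 = 170 N down at 1.4 m → arm 2 m, τ = 170 × 2 = 340 N·m clockwise.
Box: 20 × 10 = 200 N down at 1.9 m → arm 1.5 m, τ = 200 × 1.5 = 300 N·m clockwise.
Net moment of known loads = 640 N·m clockwise.
An unknown mass m at 4.3 m has arm 0.9 m; its moment is m·g·0.9 counterclockwise.
For rotational equilibrium, m × 10 × 0.9 = 640, so m = 640 / (10 × 0.9) = 71.1 kg.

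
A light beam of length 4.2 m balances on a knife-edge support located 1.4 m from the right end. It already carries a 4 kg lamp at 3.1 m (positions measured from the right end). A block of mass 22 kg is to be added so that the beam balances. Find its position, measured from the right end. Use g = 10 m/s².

x ≈ 1.09 m from the right end

Taking torques about the knife-edge support (at 1.4 m from the right end):
Lamp: 4 × 10 = 40 N down at 3.1 m → arm 1.7 m, τ = 40 × 1.7 = 68 N·m counterclockwise.
Net moment of existing loads = 68 N·m counterclockwise.
The block weighs 22 × 10 = 220 N and must supply an equal clockwise moment, so its lever arm about the knife-edge support is 68 / 220 = 0.309 m.
That puts it at 1.4 − 0.309 = 1.09 m from the right end.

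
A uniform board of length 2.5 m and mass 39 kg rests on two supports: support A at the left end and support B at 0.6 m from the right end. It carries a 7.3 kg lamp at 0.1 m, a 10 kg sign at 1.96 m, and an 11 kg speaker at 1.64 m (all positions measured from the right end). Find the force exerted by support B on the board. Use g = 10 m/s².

Sum moments about support A (its reaction then has zero moment arm).
Beam weight: 39 × 10 = 390 N down at 1.25 m → arm 1.25 m, τ = 390 × 1.25 = 487.5 N·m clockwise.
Lamp: 7.3 × 10 = 73 N down at 0.1 m → arm 2.4 m, τ = 73 × 2.4 = 175.2 N·m clockwise.
Sign: 10 × 10 = 100 N down at 1.96 m → arm 0.54 m, τ = 100 × 0.54 = 54 N·m clockwise.
Speaker: 11 × 10 = 110 N down at 1.64 m → arm 0.86 m, τ = 110 × 0.86 = 94.6 N·m clockwise.
Net load moment about support A = 811.3 N·m clockwise.
Reaction R at support B is upward at 0.6 m, arm 1.9 m → moment R × 1.9 counterclockwise.
Setting net torque to zero: R × 1.9 = 811.3 → R = 427 N.

R_B ≈ 427 N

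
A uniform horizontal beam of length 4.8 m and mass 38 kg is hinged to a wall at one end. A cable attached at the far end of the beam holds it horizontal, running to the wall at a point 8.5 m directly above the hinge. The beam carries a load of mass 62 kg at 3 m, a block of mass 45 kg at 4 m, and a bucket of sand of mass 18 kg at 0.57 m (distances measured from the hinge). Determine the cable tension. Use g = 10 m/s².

T ≈ 1120 N

About the hinge:
Beam weight: 38 × 10 = 380 N down at 2.4 m → arm 2.4 m, τ = 380 × 2.4 = 912 N·m clockwise.
Load: 62 × 10 = 620 N down at 3 m → arm 3 m, τ = 620 × 3 = 1860 N·m clockwise.
Block: 45 × 10 = 450 N down at 4 m → arm 4 m, τ = 450 × 4 = 1800 N·m clockwise.
Bucket of sand: 18 × 10 = 180 N down at 0.57 m → arm 0.57 m, τ = 180 × 0.57 = 102.6 N·m clockwise.
Total clockwise load moment = 4675 N·m.
The cable tension T acts at 4.8 m; only its component perpendicular to the beam, T sinθ, produces torque. sinθ = h/√(h²+d²) = 8.5/√(8.5²+4.8²) = 0.8708.
For rotational equilibrium, T × 4.8 × 0.8708 = 4675, so T = 4675 / 4.18 = 1120 N.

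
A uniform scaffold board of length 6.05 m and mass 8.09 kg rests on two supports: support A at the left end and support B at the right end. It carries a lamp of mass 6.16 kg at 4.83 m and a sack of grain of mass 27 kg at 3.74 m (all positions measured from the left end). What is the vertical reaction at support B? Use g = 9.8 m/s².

R_B ≈ 251 N

Take moments about support A.
Beam weight: 8.09 × 9.8 = 79.28 N down at 3.025 m → arm 3.025 m, τ = 79.28 × 3.025 = 239.8 N·m clockwise.
Lamp: 6.16 × 9.8 = 60.37 N down at 4.83 m → arm 4.83 m, τ = 60.37 × 4.83 = 291.6 N·m clockwise.
Sack of grain: 27 × 9.8 = 264.6 N down at 3.74 m → arm 3.74 m, τ = 264.6 × 3.74 = 989.6 N·m clockwise.
Net load moment about support A = 1521 N·m clockwise.
Reaction R at support B is upward at 6.05 m, arm 6.05 m → moment R × 6.05 counterclockwise.
Setting net torque to zero: R × 6.05 = 1521 → R = 251 N.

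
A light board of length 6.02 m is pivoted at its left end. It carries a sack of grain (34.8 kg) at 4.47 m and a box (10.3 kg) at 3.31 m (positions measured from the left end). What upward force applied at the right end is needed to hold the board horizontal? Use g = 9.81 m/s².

F ≈ 309 N

Take moments about the left end.
Sack of grain: 34.8 × 9.81 = 341.4 N down at 4.47 m → arm 4.47 m, τ = 341.4 × 4.47 = 1526 N·m clockwise.
Box: 10.3 × 9.81 = 101 N down at 3.31 m → arm 3.31 m, τ = 101 × 3.31 = 334.3 N·m clockwise.
Net moment of the loads = 1860 N·m clockwise.
The upward force F acts at the right end, arm 6.02 m, giving F × 6.02 counterclockwise.
Setting net torque to zero: F × 6.02 = 1860 → F = 1860 / 6.02 = 309 N.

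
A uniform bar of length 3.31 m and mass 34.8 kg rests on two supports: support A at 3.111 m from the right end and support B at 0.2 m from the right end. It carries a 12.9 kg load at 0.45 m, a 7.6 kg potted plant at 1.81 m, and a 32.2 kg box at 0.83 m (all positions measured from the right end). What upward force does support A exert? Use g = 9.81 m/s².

About support B:
Beam weight: 34.8 × 9.81 = 341.4 N down at 1.655 m → arm 1.455 m, τ = 341.4 × 1.455 = 496.7 N·m counterclockwise.
Load: 12.9 × 9.81 = 126.5 N down at 0.45 m → arm 0.25 m, τ = 126.5 × 0.25 = 31.62 N·m counterclockwise.
Potted plant: 7.6 × 9.81 = 74.56 N down at 1.81 m → arm 1.61 m, τ = 74.56 × 1.61 = 120 N·m counterclockwise.
Box: 32.2 × 9.81 = 315.9 N down at 0.83 m → arm 0.63 m, τ = 315.9 × 0.63 = 199 N·m counterclockwise.
Net load moment about support B = 847.3 N·m counterclockwise.
Reaction R at support A is upward at 3.111 m, arm 2.911 m → moment R × 2.911 clockwise.
Setting net torque to zero: R × 2.911 = 847.3 → R = 291 N.

R_A ≈ 291 N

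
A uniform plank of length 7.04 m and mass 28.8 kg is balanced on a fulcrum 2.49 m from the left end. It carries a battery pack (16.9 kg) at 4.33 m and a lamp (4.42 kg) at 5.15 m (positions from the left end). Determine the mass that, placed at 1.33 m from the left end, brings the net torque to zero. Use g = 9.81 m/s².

About the fulcrum (at 2.49 m from the left end):
Beam weight: 28.8 × 9.81 = 282.5 N down at 3.52 m → arm 1.03 m, τ = 282.5 × 1.03 = 291 N·m clockwise.
Battery pack: 16.9 × 9.81 = 165.8 N down at 4.33 m → arm 1.84 m, τ = 165.8 × 1.84 = 305.1 N·m clockwise.
Lamp: 4.42 × 9.81 = 43.36 N down at 5.15 m → arm 2.66 m, τ = 43.36 × 2.66 = 115.3 N·m clockwise.
Net moment of known loads = 711.4 N·m clockwise.
An unknown mass m at 1.33 m has arm 1.16 m; its moment is m·g·1.16 counterclockwise.
Balancing moments: m × 9.81 × 1.16 = 711.4, giving m = 711.4 / (9.81 × 1.16) = 62.5 kg.

m ≈ 62.5 kg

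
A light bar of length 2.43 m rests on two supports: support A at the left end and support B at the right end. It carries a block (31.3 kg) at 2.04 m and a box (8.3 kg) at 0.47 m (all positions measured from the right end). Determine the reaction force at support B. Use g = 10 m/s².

R_B ≈ 117 N

Take moments about support A.
Block: 31.3 × 10 = 313 N down at 2.04 m → arm 0.39 m, τ = 313 × 0.39 = 122.1 N·m clockwise.
Box: 8.3 × 10 = 83 N down at 0.47 m → arm 1.96 m, τ = 83 × 1.96 = 162.7 N·m clockwise.
Net load moment about support A = 284.8 N·m clockwise.
Reaction R at support B is upward at 0 m, arm 2.43 m → moment R × 2.43 counterclockwise.
Setting net torque to zero: R × 2.43 = 284.8 → R = 117 N.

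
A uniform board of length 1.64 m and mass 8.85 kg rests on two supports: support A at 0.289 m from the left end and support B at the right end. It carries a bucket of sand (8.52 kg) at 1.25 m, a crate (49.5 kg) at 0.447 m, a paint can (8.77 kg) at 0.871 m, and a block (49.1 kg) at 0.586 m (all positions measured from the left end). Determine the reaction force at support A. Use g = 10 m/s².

Choose support B as the axis so its reaction then has zero moment arm.
Beam weight: 8.85 × 10 = 88.5 N down at 0.82 m → arm 0.82 m, τ = 88.5 × 0.82 = 72.57 N·m counterclockwise.
Bucket of sand: 8.52 × 10 = 85.2 N down at 1.25 m → arm 0.39 m, τ = 85.2 × 0.39 = 33.23 N·m counterclockwise.
Crate: 49.5 × 10 = 495 N down at 0.447 m → arm 1.193 m, τ = 495 × 1.193 = 590.5 N·m counterclockwise.
Paint can: 8.77 × 10 = 87.7 N down at 0.871 m → arm 0.769 m, τ = 87.7 × 0.769 = 67.44 N·m counterclockwise.
Block: 49.1 × 10 = 491 N down at 0.586 m → arm 1.054 m, τ = 491 × 1.054 = 517.5 N·m counterclockwise.
Net load moment about support B = 1281 N·m counterclockwise.
Reaction R at support A is upward at 0.289 m, arm 1.351 m → moment R × 1.351 clockwise.
Balancing moments: R × 1.351 = 1281, giving R = 948 N.

R_A ≈ 948 N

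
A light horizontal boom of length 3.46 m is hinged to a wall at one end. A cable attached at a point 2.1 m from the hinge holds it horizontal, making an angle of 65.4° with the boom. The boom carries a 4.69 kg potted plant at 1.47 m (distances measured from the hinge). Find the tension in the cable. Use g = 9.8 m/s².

T ≈ 35.4 N

Taking torques about the hinge:
Potted plant: 4.69 × 9.8 = 45.96 N down at 1.47 m → arm 1.47 m, τ = 45.96 × 1.47 = 67.56 N·m clockwise.
Total clockwise load moment = 67.56 N·m.
The cable tension T acts at 2.1 m; only its component perpendicular to the boom, T sinθ, produces torque. sin 65.4° = 0.9092.
Setting net torque to zero: T × 2.1 × 0.9092 = 67.56 → T = 67.56 / 1.909 = 35.4 N.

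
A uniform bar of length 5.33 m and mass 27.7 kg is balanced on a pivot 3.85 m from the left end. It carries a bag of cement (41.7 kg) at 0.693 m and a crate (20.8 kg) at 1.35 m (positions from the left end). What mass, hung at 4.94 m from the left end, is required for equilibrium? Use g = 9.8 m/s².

Taking torques about the pivot (at 3.85 m from the left end):
Beam weight: 27.7 × 9.8 = 271.5 N down at 2.665 m → arm 1.185 m, τ = 271.5 × 1.185 = 321.7 N·m counterclockwise.
Bag of cement: 41.7 × 9.8 = 408.7 N down at 0.693 m → arm 3.157 m, τ = 408.7 × 3.157 = 1290 N·m counterclockwise.
Crate: 20.8 × 9.8 = 203.8 N down at 1.35 m → arm 2.5 m, τ = 203.8 × 2.5 = 509.5 N·m counterclockwise.
Net moment of known loads = 2121 N·m counterclockwise.
An unknown mass m at 4.94 m has arm 1.09 m; its moment is m·g·1.09 clockwise.
Balancing moments: m × 9.8 × 1.09 = 2121, giving m = 2121 / (9.8 × 1.09) = 199 kg.

m ≈ 199 kg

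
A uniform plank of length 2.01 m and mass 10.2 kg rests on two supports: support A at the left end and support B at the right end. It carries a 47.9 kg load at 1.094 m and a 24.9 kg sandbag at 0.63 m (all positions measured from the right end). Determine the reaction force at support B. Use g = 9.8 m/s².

R_B ≈ 431 N

Take moments about support A.
Beam weight: 10.2 × 9.8 = 99.96 N down at 1.005 m → arm 1.005 m, τ = 99.96 × 1.005 = 100.5 N·m clockwise.
Load: 47.9 × 9.8 = 469.4 N down at 1.094 m → arm 0.916 m, τ = 469.4 × 0.916 = 430 N·m clockwise.
Sandbag: 24.9 × 9.8 = 244 N down at 0.63 m → arm 1.38 m, τ = 244 × 1.38 = 336.7 N·m clockwise.
Net load moment about support A = 867.2 N·m clockwise.
Reaction R at support B is upward at 0 m, arm 2.01 m → moment R × 2.01 counterclockwise.
Στ = 0 ⇒ R × 2.01 = 867.2 ⇒ R = 431 N.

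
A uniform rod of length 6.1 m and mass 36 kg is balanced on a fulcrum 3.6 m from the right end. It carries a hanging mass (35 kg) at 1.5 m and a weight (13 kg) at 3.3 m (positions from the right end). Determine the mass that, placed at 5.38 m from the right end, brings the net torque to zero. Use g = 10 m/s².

Taking torques about the fulcrum (at 3.6 m from the right end):
Beam weight: 36 × 10 = 360 N down at 3.05 m → arm 0.55 m, τ = 360 × 0.55 = 198 N·m clockwise.
Hanging mass: 35 × 10 = 350 N down at 1.5 m → arm 2.1 m, τ = 350 × 2.1 = 735 N·m clockwise.
Weight: 13 × 10 = 130 N down at 3.3 m → arm 0.3 m, τ = 130 × 0.3 = 39 N·m clockwise.
Net moment of known loads = 972 N·m clockwise.
An unknown mass m at 5.38 m has arm 1.78 m; its moment is m·g·1.78 counterclockwise.
Στ = 0 ⇒ m × 10 × 1.78 = 972 ⇒ m = 972 / (10 × 1.78) = 54.6 kg.

m ≈ 54.6 kg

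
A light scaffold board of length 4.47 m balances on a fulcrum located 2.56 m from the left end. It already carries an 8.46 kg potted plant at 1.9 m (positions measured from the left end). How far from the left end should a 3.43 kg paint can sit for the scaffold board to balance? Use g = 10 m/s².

x ≈ 4.19 m from the left end

About the fulcrum (at 2.56 m from the left end):
Potted plant: 8.46 × 10 = 84.6 N down at 1.9 m → arm 0.66 m, τ = 84.6 × 0.66 = 55.84 N·m counterclockwise.
Net moment of existing loads = 55.84 N·m counterclockwise.
The paint can weighs 3.43 × 10 = 34.3 N and must supply an equal clockwise moment, so its lever arm about the fulcrum is 55.84 / 34.3 = 1.63 m.
That puts it at 2.56 + 1.63 = 4.19 m from the left end.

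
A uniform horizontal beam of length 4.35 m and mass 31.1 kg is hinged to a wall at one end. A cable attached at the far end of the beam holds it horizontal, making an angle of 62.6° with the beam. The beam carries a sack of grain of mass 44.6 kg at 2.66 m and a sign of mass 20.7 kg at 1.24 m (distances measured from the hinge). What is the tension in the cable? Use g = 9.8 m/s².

Choose the hinge as the axis so the unknown hinge reaction has zero arm there.
Beam weight: 31.1 × 9.8 = 304.8 N down at 2.175 m → arm 2.175 m, τ = 304.8 × 2.175 = 662.9 N·m clockwise.
Sack of grain: 44.6 × 9.8 = 437.1 N down at 2.66 m → arm 2.66 m, τ = 437.1 × 2.66 = 1163 N·m clockwise.
Sign: 20.7 × 9.8 = 202.9 N down at 1.24 m → arm 1.24 m, τ = 202.9 × 1.24 = 251.6 N·m clockwise.
Total clockwise load moment = 2078 N·m.
The cable tension T acts at 4.35 m; only its component perpendicular to the beam, T sinθ, produces torque. sin 62.6° = 0.8878.
For rotational equilibrium, T × 4.35 × 0.8878 = 2078, so T = 2078 / 3.862 = 538 N.

T ≈ 538 N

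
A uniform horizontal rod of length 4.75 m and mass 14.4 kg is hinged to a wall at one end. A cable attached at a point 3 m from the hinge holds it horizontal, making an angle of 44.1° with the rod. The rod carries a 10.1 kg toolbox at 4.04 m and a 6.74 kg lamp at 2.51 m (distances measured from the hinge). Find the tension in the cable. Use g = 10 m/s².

T ≈ 440 N

Sum moments about the hinge (the unknown hinge reaction has zero arm there).
Beam weight: 14.4 × 10 = 144 N down at 2.375 m → arm 2.375 m, τ = 144 × 2.375 = 342 N·m clockwise.
Toolbox: 10.1 × 10 = 101 N down at 4.04 m → arm 4.04 m, τ = 101 × 4.04 = 408 N·m clockwise.
Lamp: 6.74 × 10 = 67.4 N down at 2.51 m → arm 2.51 m, τ = 67.4 × 2.51 = 169.2 N·m clockwise.
Total clockwise load moment = 919.2 N·m.
The cable tension T acts at 3 m; only its component perpendicular to the rod, T sinθ, produces torque. sin 44.1° = 0.6959.
For rotational equilibrium, T × 3 × 0.6959 = 919.2, so T = 919.2 / 2.088 = 440 N.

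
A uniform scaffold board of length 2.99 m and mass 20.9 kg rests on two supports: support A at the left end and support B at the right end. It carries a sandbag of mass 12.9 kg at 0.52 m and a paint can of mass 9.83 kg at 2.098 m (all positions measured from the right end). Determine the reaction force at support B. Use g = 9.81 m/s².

R_B ≈ 236 N

Taking torques about support A:
Beam weight: 20.9 × 9.81 = 205 N down at 1.495 m → arm 1.495 m, τ = 205 × 1.495 = 306.5 N·m clockwise.
Sandbag: 12.9 × 9.81 = 126.5 N down at 0.52 m → arm 2.47 m, τ = 126.5 × 2.47 = 312.5 N·m clockwise.
Paint can: 9.83 × 9.81 = 96.43 N down at 2.098 m → arm 0.892 m, τ = 96.43 × 0.892 = 86.02 N·m clockwise.
Net load moment about support A = 705 N·m clockwise.
Reaction R at support B is upward at 0 m, arm 2.99 m → moment R × 2.99 counterclockwise.
Balancing moments: R × 2.99 = 705, giving R = 236 N.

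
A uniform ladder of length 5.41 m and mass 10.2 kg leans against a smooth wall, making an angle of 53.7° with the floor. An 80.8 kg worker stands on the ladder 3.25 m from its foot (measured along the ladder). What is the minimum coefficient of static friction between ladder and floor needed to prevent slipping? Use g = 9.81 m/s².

μ_min ≈ 0.433

Sum moments about the foot of the ladder (the floor normal and friction both act there and drop out).
Ladder weight 10.2×9.81 = 100.1 N acts at 2.705 m along the ladder; its horizontal arm is 2.705·cos53.7° = 1.601 m → τ = 160.3 N·m clockwise.
Worker: 80.8×9.81 = 792.6 N at 3.25 m → arm 1.924 m → τ = 1525 N·m clockwise.
Wall normal N acts horizontally at the top; its moment arm is the height L sinθ = 5.41·sin53.7° = 4.36 m, counterclockwise.
Setting net torque to zero: N × 4.36 = 1685 → N = 386.5 N.
ΣFx = 0 ⇒ f = N_wall = 386.5 N. ΣFy = 0 ⇒ N_floor = 892.7 N.
μ_min = f / N_floor = 386.5 / 892.7 = 0.433.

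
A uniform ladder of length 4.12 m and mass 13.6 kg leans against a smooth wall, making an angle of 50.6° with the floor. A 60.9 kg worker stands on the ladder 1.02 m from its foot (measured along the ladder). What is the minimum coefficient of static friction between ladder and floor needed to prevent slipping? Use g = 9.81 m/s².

About the foot of the ladder:
Ladder weight 13.6×9.81 = 133.4 N acts at 2.06 m along the ladder; its horizontal arm is 2.06·cos50.6° = 1.308 m → τ = 174.5 N·m clockwise.
Worker: 60.9×9.81 = 597.4 N at 1.02 m → arm 0.6474 m → τ = 386.8 N·m clockwise.
Wall normal N acts horizontally at the top; its moment arm is the height L sinθ = 4.12·sin50.6° = 3.184 m, counterclockwise.
Balancing moments: N × 3.184 = 561.3, giving N = 176.3 N.
ΣFx = 0 ⇒ f = N_wall = 176.3 N. ΣFy = 0 ⇒ N_floor = 730.8 N.
μ_min = f / N_floor = 176.3 / 730.8 = 0.241.

μ_min ≈ 0.241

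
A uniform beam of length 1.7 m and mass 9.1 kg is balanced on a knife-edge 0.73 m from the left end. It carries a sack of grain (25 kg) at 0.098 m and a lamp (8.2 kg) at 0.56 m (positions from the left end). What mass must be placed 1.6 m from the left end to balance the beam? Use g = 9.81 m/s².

Sum moments about the knife-edge (at 0.73 m from the left end) (the support reaction has zero arm there).
Beam weight: 9.1 × 9.81 = 89.27 N down at 0.85 m → arm 0.12 m, τ = 89.27 × 0.12 = 10.71 N·m clockwise.
Sack of grain: 25 × 9.81 = 245.2 N down at 0.098 m → arm 0.632 m, τ = 245.2 × 0.632 = 155 N·m counterclockwise.
Lamp: 8.2 × 9.81 = 80.44 N down at 0.56 m → arm 0.17 m, τ = 80.44 × 0.17 = 13.67 N·m counterclockwise.
Net moment of known loads = 158 N·m counterclockwise.
An unknown mass m at 1.6 m has arm 0.87 m; its moment is m·g·0.87 clockwise.
Balancing moments: m × 9.81 × 0.87 = 158, giving m = 158 / (9.81 × 0.87) = 18.5 kg.

m ≈ 18.5 kg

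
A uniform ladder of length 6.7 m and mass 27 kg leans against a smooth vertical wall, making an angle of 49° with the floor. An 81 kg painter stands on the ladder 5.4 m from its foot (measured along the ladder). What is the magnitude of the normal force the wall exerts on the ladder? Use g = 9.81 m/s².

Taking torques about the foot of the ladder:
Ladder weight 27×9.81 = 264.9 N acts at 3.35 m along the ladder; its horizontal arm is 3.35·cos49° = 2.198 m → τ = 582.3 N·m clockwise.
Painter: 81×9.81 = 794.6 N at 5.4 m → arm 3.543 m → τ = 2815 N·m clockwise.
Wall normal N acts horizontally at the top; its moment arm is the height L sinθ = 6.7·sin49° = 5.057 m, counterclockwise.
Setting net torque to zero: N × 5.057 = 3397 → N = 672 N.

N_wall ≈ 672 N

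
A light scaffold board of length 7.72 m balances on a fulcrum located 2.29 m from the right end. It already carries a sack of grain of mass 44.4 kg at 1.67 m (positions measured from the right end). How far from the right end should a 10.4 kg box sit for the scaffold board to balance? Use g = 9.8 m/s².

x ≈ 4.94 m from the right end

About the fulcrum (at 2.29 m from the right end):
Sack of grain: 44.4 × 9.8 = 435.1 N down at 1.67 m → arm 0.62 m, τ = 435.1 × 0.62 = 269.8 N·m clockwise.
Net moment of existing loads = 269.8 N·m clockwise.
The box weighs 10.4 × 9.8 = 101.9 N and must supply an equal counterclockwise moment, so its lever arm about the fulcrum is 269.8 / 101.9 = 2.65 m.
That puts it at 2.29 + 2.65 = 4.94 m from the right end.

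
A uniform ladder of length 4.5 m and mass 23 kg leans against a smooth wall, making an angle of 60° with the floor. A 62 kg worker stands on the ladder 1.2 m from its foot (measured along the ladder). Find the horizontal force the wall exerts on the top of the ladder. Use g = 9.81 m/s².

Sum moments about the foot of the ladder (the floor normal and friction both act there and drop out).
Ladder weight 23×9.81 = 225.6 N acts at 2.25 m along the ladder; its horizontal arm is 2.25·cos60° = 1.125 m → τ = 253.8 N·m clockwise.
Worker: 62×9.81 = 608.2 N at 1.2 m → arm 0.6 m → τ = 364.9 N·m clockwise.
Wall normal N acts horizontally at the top; its moment arm is the height L sinθ = 4.5·sin60° = 3.897 m, counterclockwise.
Balancing moments: N × 3.897 = 618.7, giving N = 159 N.

N_wall ≈ 159 N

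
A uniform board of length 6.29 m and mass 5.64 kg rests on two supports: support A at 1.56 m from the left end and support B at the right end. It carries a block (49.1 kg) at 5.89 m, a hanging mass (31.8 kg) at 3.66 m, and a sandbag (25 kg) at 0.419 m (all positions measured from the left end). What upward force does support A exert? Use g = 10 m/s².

Choose support B as the axis so its reaction then has zero moment arm.
Beam weight: 5.64 × 10 = 56.4 N down at 3.145 m → arm 3.145 m, τ = 56.4 × 3.145 = 177.4 N·m counterclockwise.
Block: 49.1 × 10 = 491 N down at 5.89 m → arm 0.4 m, τ = 491 × 0.4 = 196.4 N·m counterclockwise.
Hanging mass: 31.8 × 10 = 318 N down at 3.66 m → arm 2.63 m, τ = 318 × 2.63 = 836.3 N·m counterclockwise.
Sandbag: 25 × 10 = 250 N down at 0.419 m → arm 5.871 m, τ = 250 × 5.871 = 1468 N·m counterclockwise.
Net load moment about support B = 2678 N·m counterclockwise.
Reaction R at support A is upward at 1.56 m, arm 4.73 m → moment R × 4.73 clockwise.
Balancing moments: R × 4.73 = 2678, giving R = 566 N.

R_A ≈ 566 N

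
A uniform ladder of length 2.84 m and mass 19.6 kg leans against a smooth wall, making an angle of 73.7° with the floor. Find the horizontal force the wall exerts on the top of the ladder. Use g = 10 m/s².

N_wall ≈ 28.7 N

Taking torques about the foot of the ladder:
Ladder weight 19.6×10 = 196 N acts at 1.42 m along the ladder; its horizontal arm is 1.42·cos73.7° = 0.3985 m → τ = 78.11 N·m clockwise.
Wall normal N acts horizontally at the top; its moment arm is the height L sinθ = 2.84·sin73.7° = 2.726 m, counterclockwise.
For rotational equilibrium, N × 2.726 = 78.11, so N = 28.7 N.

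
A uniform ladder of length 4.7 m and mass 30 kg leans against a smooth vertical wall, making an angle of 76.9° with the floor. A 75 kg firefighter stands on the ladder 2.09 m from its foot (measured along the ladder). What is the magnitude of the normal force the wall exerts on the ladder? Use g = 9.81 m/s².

Taking torques about the foot of the ladder:
Ladder weight 30×9.81 = 294.3 N acts at 2.35 m along the ladder; its horizontal arm is 2.35·cos76.9° = 0.5326 m → τ = 156.7 N·m clockwise.
Firefighter: 75×9.81 = 735.8 N at 2.09 m → arm 0.4737 m → τ = 348.5 N·m clockwise.
Wall normal N acts horizontally at the top; its moment arm is the height L sinθ = 4.7·sin76.9° = 4.578 m, counterclockwise.
Στ = 0 ⇒ N × 4.578 = 505.2 ⇒ N = 110 N.

N_wall ≈ 110 N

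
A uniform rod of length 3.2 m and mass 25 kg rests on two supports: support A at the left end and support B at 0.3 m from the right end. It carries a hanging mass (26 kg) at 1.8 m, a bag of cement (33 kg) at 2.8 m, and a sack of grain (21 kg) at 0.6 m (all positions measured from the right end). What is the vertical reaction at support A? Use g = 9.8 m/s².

R_A ≈ 542 N

Choose support B as the axis so its reaction then has zero moment arm.
Beam weight: 25 × 9.8 = 245 N down at 1.6 m → arm 1.3 m, τ = 245 × 1.3 = 318.5 N·m counterclockwise.
Hanging mass: 26 × 9.8 = 254.8 N down at 1.8 m → arm 1.5 m, τ = 254.8 × 1.5 = 382.2 N·m counterclockwise.
Bag of cement: 33 × 9.8 = 323.4 N down at 2.8 m → arm 2.5 m, τ = 323.4 × 2.5 = 808.5 N·m counterclockwise.
Sack of grain: 21 × 9.8 = 205.8 N down at 0.6 m → arm 0.3 m, τ = 205.8 × 0.3 = 61.74 N·m counterclockwise.
Net load moment about support B = 1571 N·m counterclockwise.
Reaction R at support A is upward at 3.2 m, arm 2.9 m → moment R × 2.9 clockwise.
For rotational equilibrium, R × 2.9 = 1571, so R = 542 N.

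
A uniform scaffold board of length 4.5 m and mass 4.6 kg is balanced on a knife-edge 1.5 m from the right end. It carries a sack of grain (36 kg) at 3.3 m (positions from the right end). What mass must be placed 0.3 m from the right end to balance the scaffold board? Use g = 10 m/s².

m ≈ 56.9 kg

Take moments about the knife-edge (at 1.5 m from the right end).
Beam weight: 4.6 × 10 = 46 N down at 2.25 m → arm 0.75 m, τ = 46 × 0.75 = 34.5 N·m counterclockwise.
Sack of grain: 36 × 10 = 360 N down at 3.3 m → arm 1.8 m, τ = 360 × 1.8 = 648 N·m counterclockwise.
Net moment of known loads = 682.5 N·m counterclockwise.
An unknown mass m at 0.3 m has arm 1.2 m; its moment is m·g·1.2 clockwise.
Setting net torque to zero: m × 10 × 1.2 = 682.5 → m = 682.5 / (10 × 1.2) = 56.9 kg.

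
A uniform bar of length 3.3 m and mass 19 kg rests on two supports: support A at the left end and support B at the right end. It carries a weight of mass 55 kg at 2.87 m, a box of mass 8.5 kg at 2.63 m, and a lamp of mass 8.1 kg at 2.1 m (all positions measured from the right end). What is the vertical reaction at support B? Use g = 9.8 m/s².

Sum moments about support A (its reaction then has zero moment arm).
Beam weight: 19 × 9.8 = 186.2 N down at 1.65 m → arm 1.65 m, τ = 186.2 × 1.65 = 307.2 N·m clockwise.
Weight: 55 × 9.8 = 539 N down at 2.87 m → arm 0.43 m, τ = 539 × 0.43 = 231.8 N·m clockwise.
Box: 8.5 × 9.8 = 83.3 N down at 2.63 m → arm 0.67 m, τ = 83.3 × 0.67 = 55.81 N·m clockwise.
Lamp: 8.1 × 9.8 = 79.38 N down at 2.1 m → arm 1.2 m, τ = 79.38 × 1.2 = 95.26 N·m clockwise.
Net load moment about support A = 690.1 N·m clockwise.
Reaction R at support B is upward at 0 m, arm 3.3 m → moment R × 3.3 counterclockwise.
For rotational equilibrium, R × 3.3 = 690.1, so R = 209 N.

R_B ≈ 209 N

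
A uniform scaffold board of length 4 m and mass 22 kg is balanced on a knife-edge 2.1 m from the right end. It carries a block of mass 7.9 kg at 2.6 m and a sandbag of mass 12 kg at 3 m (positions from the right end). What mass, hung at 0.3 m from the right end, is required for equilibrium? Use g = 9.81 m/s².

Take moments about the knife-edge (at 2.1 m from the right end).
Beam weight: 22 × 9.81 = 215.8 N down at 2 m → arm 0.1 m, τ = 215.8 × 0.1 = 21.58 N·m clockwise.
Block: 7.9 × 9.81 = 77.5 N down at 2.6 m → arm 0.5 m, τ = 77.5 × 0.5 = 38.75 N·m counterclockwise.
Sandbag: 12 × 9.81 = 117.7 N down at 3 m → arm 0.9 m, τ = 117.7 × 0.9 = 105.9 N·m counterclockwise.
Net moment of known loads = 123.1 N·m counterclockwise.
An unknown mass m at 0.3 m has arm 1.8 m; its moment is m·g·1.8 clockwise.
Balancing moments: m × 9.81 × 1.8 = 123.1, giving m = 123.1 / (9.81 × 1.8) = 6.97 kg.

m ≈ 6.97 kg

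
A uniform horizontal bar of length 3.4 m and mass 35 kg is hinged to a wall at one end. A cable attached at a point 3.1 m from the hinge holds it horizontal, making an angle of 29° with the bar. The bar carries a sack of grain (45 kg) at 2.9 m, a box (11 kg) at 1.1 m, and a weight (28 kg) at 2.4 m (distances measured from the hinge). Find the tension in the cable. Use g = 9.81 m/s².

T ≈ 1760 N

Take moments about the hinge.
Beam weight: 35 × 9.81 = 343.4 N down at 1.7 m → arm 1.7 m, τ = 343.4 × 1.7 = 583.8 N·m clockwise.
Sack of grain: 45 × 9.81 = 441.5 N down at 2.9 m → arm 2.9 m, τ = 441.5 × 2.9 = 1280 N·m clockwise.
Box: 11 × 9.81 = 107.9 N down at 1.1 m → arm 1.1 m, τ = 107.9 × 1.1 = 118.7 N·m clockwise.
Weight: 28 × 9.81 = 274.7 N down at 2.4 m → arm 2.4 m, τ = 274.7 × 2.4 = 659.3 N·m clockwise.
Total clockwise load moment = 2642 N·m.
The cable tension T acts at 3.1 m; only its component perpendicular to the bar, T sinθ, produces torque. sin 29° = 0.4848.
For rotational equilibrium, T × 3.1 × 0.4848 = 2642, so T = 2642 / 1.503 = 1760 N.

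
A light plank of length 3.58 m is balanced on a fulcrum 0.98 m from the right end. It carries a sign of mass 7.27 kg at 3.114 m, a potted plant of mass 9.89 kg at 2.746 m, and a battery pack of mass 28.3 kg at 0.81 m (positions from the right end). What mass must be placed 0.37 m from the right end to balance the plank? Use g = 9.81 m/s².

m ≈ 46.2 kg

Sum moments about the fulcrum (at 0.98 m from the right end) (the support reaction has zero arm there).
Sign: 7.27 × 9.81 = 71.32 N down at 3.114 m → arm 2.134 m, τ = 71.32 × 2.134 = 152.2 N·m counterclockwise.
Potted plant: 9.89 × 9.81 = 97.02 N down at 2.746 m → arm 1.766 m, τ = 97.02 × 1.766 = 171.3 N·m counterclockwise.
Battery pack: 28.3 × 9.81 = 277.6 N down at 0.81 m → arm 0.17 m, τ = 277.6 × 0.17 = 47.19 N·m clockwise.
Net moment of known loads = 276.3 N·m counterclockwise.
An unknown mass m at 0.37 m has arm 0.61 m; its moment is m·g·0.61 clockwise.
Balancing moments: m × 9.81 × 0.61 = 276.3, giving m = 276.3 / (9.81 × 0.61) = 46.2 kg.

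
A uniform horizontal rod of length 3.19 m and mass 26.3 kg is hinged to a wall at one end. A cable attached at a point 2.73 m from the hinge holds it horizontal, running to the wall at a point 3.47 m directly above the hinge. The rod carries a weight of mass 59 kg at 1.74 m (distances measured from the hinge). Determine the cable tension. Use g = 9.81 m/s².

Take moments about the hinge.
Beam weight: 26.3 × 9.81 = 258 N down at 1.595 m → arm 1.595 m, τ = 258 × 1.595 = 411.5 N·m clockwise.
Weight: 59 × 9.81 = 578.8 N down at 1.74 m → arm 1.74 m, τ = 578.8 × 1.74 = 1007 N·m clockwise.
Total clockwise load moment = 1418 N·m.
The cable tension T acts at 2.73 m; only its component perpendicular to the rod, T sinθ, produces torque. sinθ = h/√(h²+d²) = 3.47/√(3.47²+2.73²) = 0.7859.
Στ = 0 ⇒ T × 2.73 × 0.7859 = 1418 ⇒ T = 1418 / 2.146 = 661 N.

T ≈ 661 N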